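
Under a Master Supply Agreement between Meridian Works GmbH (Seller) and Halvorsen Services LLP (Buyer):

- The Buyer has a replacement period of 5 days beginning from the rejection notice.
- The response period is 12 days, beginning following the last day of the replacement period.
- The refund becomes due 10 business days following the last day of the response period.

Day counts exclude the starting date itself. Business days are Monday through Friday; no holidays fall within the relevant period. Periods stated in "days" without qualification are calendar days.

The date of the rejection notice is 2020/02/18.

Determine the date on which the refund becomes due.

The last day of the replacement period: 5 calendar days after 2020/02/18 is 2020/02/23.
The last day of the response period: 12 calendar days after 2020/02/23 is 2020/03/06.
From Friday, 2020/03/06, 10 business days (Mar 9, Mar 10, Mar 11, Mar 12, Mar 13, Mar 16, Mar 17, Mar 18, Mar 19, Mar 20, skipping weekends) brings us to Friday, 2020/03/20, which is the date on which the refund becomes due.

2020/03/20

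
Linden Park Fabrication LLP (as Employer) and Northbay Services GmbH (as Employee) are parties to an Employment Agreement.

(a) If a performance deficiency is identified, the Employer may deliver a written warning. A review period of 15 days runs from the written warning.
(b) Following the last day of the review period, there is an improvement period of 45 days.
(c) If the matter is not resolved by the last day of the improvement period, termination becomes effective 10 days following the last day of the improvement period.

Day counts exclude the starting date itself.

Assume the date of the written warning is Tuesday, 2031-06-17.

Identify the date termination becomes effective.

The last day of the review period: 15 calendar days after 2031-06-17 is 2031-07-02.
The last day of the improvement period: 2031-07-02 + 45 days = 2031-08-16.
The date termination becomes effective: 10 calendar days after 2031-08-16 is 2031-08-26.

2031-08-26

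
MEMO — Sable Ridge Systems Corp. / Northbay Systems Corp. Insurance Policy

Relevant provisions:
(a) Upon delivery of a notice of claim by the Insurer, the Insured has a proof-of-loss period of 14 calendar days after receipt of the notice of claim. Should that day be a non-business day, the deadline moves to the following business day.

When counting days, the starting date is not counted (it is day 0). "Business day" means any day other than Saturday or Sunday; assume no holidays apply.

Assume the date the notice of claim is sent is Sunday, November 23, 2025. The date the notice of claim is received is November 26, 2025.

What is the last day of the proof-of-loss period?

December 10, 2025

The last day of the proof-of-loss period: November 26, 2025 + 14 days = December 10, 2025. December 10, 2025 is a Wednesday, so no roll-forward applies.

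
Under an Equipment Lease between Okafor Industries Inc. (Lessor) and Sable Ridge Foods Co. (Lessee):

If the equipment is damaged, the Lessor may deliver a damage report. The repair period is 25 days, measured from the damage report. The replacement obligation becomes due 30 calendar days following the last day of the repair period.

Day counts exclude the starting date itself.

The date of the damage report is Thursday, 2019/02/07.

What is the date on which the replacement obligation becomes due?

2019/04/03

The last day of the repair period: 2019/02/07 + 25 days = 2019/03/04.
The date on which the replacement obligation becomes due: 30 calendar days after 2019/03/04 is 2019/04/03.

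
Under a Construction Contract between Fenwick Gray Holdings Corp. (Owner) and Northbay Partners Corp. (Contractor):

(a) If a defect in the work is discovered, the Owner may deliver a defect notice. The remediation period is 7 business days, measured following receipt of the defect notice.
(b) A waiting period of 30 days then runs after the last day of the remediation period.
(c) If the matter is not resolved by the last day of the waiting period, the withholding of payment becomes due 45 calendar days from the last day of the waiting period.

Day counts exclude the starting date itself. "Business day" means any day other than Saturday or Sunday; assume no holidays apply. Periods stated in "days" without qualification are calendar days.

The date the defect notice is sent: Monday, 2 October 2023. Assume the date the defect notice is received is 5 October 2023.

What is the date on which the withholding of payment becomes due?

From Thursday, 5 October 2023, 7 business days (Oct 6, Oct 9, Oct 10, Oct 11, Oct 12, Oct 13, Oct 16, skipping weekends) brings us to Monday, 16 October 2023, which is the last day of the remediation period.
The last day of the waiting period: 16 October 2023 + 30 days = 15 November 2023.
Adding 45 calendar days to 15 November 2023 gives 30 December 2023, which is the date on which the withholding of payment becomes due.

30 December 2023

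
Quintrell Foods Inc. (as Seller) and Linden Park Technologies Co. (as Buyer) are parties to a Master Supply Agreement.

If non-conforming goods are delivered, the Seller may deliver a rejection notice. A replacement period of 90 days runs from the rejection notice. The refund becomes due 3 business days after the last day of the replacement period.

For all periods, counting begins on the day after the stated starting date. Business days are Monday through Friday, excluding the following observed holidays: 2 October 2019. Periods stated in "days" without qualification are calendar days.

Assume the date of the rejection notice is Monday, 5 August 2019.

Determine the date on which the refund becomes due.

The last day of the replacement period: 90 calendar days after 5 August 2019 is 3 November 2019.
The date on which the refund becomes due: counting 3 business days from Sunday, 3 November 2019 (Nov 4, Nov 5, Nov 6, skipping weekends) reaches Wednesday, 6 November 2019.

6 November 2019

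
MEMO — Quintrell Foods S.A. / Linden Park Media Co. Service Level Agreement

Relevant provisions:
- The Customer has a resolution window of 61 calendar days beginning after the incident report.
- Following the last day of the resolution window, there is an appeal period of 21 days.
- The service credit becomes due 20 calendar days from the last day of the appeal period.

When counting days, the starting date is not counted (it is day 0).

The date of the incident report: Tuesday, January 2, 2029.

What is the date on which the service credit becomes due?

April 14, 2029

The last day of the resolution window: January 2, 2029 + 61 days = March 4, 2029.
Adding 21 calendar days to March 4, 2029 gives March 25, 2029, which is the last day of the appeal period.
Adding 20 calendar days to March 25, 2029 gives April 14, 2029, which is the date on which the service credit becomes due.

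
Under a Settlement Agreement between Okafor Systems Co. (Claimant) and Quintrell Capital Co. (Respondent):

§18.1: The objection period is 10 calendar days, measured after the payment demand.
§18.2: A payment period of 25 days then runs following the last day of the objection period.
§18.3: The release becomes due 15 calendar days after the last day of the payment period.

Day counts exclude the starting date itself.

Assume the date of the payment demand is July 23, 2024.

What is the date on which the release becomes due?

The last day of the objection period: July 23, 2024 + 10 days = August 2, 2024.
The last day of the payment period: August 2, 2024 + 25 days = August 27, 2024.
The date on which the release becomes due: August 27, 2024 + 15 days = September 11, 2024.

September 11, 2024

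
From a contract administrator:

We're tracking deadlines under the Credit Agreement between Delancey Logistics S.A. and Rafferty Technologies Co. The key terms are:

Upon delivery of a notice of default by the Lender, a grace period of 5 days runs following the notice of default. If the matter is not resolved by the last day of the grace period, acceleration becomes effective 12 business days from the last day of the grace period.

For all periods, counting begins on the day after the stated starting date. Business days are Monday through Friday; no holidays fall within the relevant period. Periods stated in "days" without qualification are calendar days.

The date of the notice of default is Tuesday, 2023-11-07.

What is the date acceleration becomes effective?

The last day of the grace period: 2023-11-07 + 5 days = 2023-11-12.
The date acceleration becomes effective: counting 12 business days from Sunday, 2023-11-12 (Nov 13, Nov 14, Nov 15, Nov 16, …, Nov 24, Nov 27, Nov 28, skipping weekends) reaches Tuesday, 2023-11-28.

2023-11-28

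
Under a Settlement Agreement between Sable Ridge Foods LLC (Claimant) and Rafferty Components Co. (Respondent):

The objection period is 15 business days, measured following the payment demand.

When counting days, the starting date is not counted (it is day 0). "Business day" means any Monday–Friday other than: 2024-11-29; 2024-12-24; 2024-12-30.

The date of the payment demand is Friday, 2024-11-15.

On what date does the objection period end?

2024-12-09

The last day of the objection period: 15 business days after Friday, 2024-11-15, skipping weekends and the listed holiday on Nov 29 — Nov 18, Nov 19, Nov 20, Nov 21, …, Dec 5, Dec 6, Dec 9 — lands on Monday, 2024-12-09.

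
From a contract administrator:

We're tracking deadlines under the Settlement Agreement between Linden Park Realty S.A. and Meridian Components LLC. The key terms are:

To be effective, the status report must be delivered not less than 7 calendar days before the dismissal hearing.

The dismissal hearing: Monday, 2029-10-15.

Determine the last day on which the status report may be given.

2029-10-08

2029-10-15 minus 7 days is 2029-10-08.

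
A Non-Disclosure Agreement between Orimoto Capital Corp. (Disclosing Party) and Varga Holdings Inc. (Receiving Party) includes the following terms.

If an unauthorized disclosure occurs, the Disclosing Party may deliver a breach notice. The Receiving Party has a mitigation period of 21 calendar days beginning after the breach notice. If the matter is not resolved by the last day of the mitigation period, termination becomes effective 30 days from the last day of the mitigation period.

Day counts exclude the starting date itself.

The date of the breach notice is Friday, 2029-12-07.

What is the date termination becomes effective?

2030-01-27

Adding 21 calendar days to 2029-12-07 gives 2029-12-28, which is the last day of the mitigation period.
The date termination becomes effective: 30 calendar days after 2029-12-28 is 2030-01-27.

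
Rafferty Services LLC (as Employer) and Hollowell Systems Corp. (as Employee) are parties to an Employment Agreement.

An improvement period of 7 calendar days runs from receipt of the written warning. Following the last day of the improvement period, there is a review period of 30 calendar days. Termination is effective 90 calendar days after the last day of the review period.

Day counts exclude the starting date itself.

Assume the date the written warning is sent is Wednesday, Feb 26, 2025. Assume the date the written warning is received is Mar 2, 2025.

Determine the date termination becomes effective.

The last day of the improvement period: Mar 2, 2025 + 7 days = Mar 9, 2025.
The last day of the review period: 30 calendar days after Mar 9, 2025 is Apr 8, 2025.
Adding 90 calendar days to Apr 8, 2025 gives Jul 7, 2025, which is the date termination becomes effective.

Jul 7, 2025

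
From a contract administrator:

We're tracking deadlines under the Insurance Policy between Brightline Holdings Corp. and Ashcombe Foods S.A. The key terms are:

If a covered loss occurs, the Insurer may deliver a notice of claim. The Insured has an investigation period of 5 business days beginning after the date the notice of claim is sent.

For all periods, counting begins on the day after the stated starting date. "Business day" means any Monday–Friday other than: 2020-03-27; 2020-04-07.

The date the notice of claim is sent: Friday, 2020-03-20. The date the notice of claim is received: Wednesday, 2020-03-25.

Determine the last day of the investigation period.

From Friday, 2020-03-20, 5 business days (Mar 23, Mar 24, Mar 25, Mar 26, Mar 30, skipping weekends and the listed holiday on Mar 27) brings us to Monday, 2020-03-30, which is the last day of the investigation period.

2020-03-30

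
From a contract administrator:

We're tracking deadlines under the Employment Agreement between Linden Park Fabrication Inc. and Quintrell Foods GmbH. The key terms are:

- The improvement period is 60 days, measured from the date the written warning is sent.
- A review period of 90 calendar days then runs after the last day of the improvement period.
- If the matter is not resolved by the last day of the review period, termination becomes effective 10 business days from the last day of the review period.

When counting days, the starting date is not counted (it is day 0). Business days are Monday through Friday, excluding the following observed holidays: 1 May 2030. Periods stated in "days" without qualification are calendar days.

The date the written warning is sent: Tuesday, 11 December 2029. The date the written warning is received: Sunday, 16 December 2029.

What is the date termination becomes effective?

The last day of the improvement period: 11 December 2029 + 60 days = 9 February 2030.
The last day of the review period: 90 calendar days after 9 February 2030 is 10 May 2030.
The date termination becomes effective: 10 business days after Friday, 10 May 2030, skipping weekends — May 13, May 14, May 15, May 16, May 17, May 20, May 21, May 22, May 23, May 24 — lands on Friday, 24 May 2030.

24 May 2030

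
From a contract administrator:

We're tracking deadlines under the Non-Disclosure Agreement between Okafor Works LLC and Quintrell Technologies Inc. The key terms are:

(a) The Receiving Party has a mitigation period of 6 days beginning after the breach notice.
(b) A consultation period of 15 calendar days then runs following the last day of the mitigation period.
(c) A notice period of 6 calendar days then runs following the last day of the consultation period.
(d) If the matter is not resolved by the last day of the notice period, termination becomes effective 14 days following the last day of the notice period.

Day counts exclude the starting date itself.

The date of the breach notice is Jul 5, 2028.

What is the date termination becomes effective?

The last day of the mitigation period: Jul 5, 2028 + 6 days = Jul 11, 2028.
The last day of the consultation period: Jul 11, 2028 + 15 days = Jul 26, 2028.
The last day of the notice period: 6 calendar days after Jul 26, 2028 is Aug 1, 2028.
Adding 14 calendar days to Aug 1, 2028 gives Aug 15, 2028, which is the date termination becomes effective.

Aug 15, 2028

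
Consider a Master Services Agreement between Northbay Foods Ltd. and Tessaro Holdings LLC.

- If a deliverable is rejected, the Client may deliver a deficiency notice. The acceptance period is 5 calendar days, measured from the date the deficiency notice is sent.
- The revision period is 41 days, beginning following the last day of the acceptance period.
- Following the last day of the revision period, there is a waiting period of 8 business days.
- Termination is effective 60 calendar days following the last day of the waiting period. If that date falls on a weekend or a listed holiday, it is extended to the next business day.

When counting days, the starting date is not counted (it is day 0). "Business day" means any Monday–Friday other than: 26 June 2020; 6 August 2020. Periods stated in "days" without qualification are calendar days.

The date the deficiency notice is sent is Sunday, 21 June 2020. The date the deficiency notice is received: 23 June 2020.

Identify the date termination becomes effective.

19 October 2020

The last day of the acceptance period: 21 June 2020 + 5 days = 26 June 2020.
The last day of the revision period: 26 June 2020 + 41 days = 6 August 2020.
The last day of the waiting period: counting 8 business days from Thursday, 6 August 2020 (Aug 7, Aug 10, Aug 11, Aug 12, Aug 13, Aug 14, Aug 17, Aug 18, skipping weekends) reaches Tuesday, 18 August 2020.
The date termination becomes effective: 18 August 2020 + 60 days = 17 October 2020. That falls on a Saturday, so it rolls to the next business day, Monday, 19 October 2020.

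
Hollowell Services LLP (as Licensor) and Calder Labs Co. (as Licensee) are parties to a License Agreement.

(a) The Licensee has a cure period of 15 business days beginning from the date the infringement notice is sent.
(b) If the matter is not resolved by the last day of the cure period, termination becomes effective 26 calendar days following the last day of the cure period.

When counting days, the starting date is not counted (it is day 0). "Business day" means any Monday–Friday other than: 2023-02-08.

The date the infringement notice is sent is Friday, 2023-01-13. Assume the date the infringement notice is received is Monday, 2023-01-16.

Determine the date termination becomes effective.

The last day of the cure period: 15 business days after Friday, 2023-01-13, skipping weekends — Jan 16, Jan 17, Jan 18, Jan 19, …, Feb 1, Feb 2, Feb 3 — lands on Friday, 2023-02-03.
The date termination becomes effective: 26 calendar days after 2023-02-03 is 2023-03-01.

2023-03-01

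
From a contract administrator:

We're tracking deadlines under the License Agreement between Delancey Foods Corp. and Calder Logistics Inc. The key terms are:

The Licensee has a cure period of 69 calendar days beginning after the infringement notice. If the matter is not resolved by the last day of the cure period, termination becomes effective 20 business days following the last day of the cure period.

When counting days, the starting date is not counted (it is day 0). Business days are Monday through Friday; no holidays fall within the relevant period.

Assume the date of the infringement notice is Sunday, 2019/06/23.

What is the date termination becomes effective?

2019/09/27

The last day of the cure period: 69 calendar days after 2019/06/23 is 2019/08/31.
The date termination becomes effective: counting 20 business days from Saturday, 2019/08/31 (Sep 2, Sep 3, Sep 4, Sep 5, …, Sep 25, Sep 26, Sep 27, skipping weekends) reaches Friday, 2019/09/27.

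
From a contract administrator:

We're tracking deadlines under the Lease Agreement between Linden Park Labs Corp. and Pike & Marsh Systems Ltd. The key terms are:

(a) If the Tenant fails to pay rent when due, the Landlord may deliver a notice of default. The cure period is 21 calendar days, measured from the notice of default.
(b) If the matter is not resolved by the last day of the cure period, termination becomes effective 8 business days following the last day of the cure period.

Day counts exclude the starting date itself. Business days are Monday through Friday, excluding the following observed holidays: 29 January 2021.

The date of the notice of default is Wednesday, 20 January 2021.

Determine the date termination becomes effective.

22 February 2021

The last day of the cure period: 20 January 2021 + 21 days = 10 February 2021.
The date termination becomes effective: counting 8 business days from Wednesday, 10 February 2021 (Feb 11, Feb 12, Feb 15, Feb 16, Feb 17, Feb 18, Feb 19, Feb 22, skipping weekends) reaches Monday, 22 February 2021.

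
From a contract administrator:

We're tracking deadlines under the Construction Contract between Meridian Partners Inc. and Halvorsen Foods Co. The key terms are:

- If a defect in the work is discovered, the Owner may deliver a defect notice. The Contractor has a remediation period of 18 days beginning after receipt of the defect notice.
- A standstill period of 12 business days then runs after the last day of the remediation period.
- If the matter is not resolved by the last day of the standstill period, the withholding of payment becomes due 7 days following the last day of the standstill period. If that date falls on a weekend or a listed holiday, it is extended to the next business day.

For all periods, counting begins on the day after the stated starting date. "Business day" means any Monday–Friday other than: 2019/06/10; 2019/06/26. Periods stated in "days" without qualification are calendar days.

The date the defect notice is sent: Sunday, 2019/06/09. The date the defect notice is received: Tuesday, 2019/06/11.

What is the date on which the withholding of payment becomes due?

The last day of the remediation period: 18 calendar days after 2019/06/11 is 2019/06/29.
The last day of the standstill period: counting 12 business days from Saturday, 2019/06/29 (Jul 1, Jul 2, Jul 3, Jul 4, …, Jul 12, Jul 15, Jul 16, skipping weekends) reaches Tuesday, 2019/07/16.
The date on which the withholding of payment becomes due: 2019/07/16 + 7 days = 2019/07/23. 2019/07/23 is a Tuesday and is not a listed holiday, so no roll-forward applies.

2019/07/23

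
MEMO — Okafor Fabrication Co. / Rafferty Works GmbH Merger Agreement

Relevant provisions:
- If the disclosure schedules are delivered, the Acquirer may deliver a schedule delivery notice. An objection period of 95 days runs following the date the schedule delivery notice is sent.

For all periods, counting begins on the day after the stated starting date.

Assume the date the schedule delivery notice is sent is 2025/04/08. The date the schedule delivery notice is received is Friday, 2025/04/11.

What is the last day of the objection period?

2025/07/12

The last day of the objection period: 95 calendar days after 2025/04/08 is 2025/07/12.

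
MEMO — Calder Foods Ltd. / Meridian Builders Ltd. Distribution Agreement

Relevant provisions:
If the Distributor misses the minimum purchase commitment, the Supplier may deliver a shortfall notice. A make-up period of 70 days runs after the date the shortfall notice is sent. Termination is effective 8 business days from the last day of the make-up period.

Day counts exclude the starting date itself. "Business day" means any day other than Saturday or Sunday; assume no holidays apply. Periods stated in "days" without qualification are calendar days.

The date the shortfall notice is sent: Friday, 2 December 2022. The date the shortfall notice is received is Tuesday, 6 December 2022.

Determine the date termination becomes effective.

The last day of the make-up period: 2 December 2022 + 70 days = 10 February 2023.
The date termination becomes effective: counting 8 business days from Friday, 10 February 2023 (Feb 13, Feb 14, Feb 15, Feb 16, Feb 17, Feb 20, Feb 21, Feb 22, skipping weekends) reaches Wednesday, 22 February 2023.

22 February 2023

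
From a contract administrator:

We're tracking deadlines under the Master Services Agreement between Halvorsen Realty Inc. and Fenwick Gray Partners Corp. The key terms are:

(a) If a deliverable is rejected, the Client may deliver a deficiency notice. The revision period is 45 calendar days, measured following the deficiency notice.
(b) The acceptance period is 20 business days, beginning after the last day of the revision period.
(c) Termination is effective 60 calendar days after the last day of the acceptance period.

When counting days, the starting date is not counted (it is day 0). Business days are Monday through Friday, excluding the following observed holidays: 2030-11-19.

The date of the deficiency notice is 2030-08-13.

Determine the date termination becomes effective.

2030-12-24

The last day of the revision period: 2030-08-13 + 45 days = 2030-09-27.
The last day of the acceptance period: counting 20 business days from Friday, 2030-09-27 (Sep 30, Oct 1, Oct 2, Oct 3, …, Oct 23, Oct 24, Oct 25, skipping weekends) reaches Friday, 2030-10-25.
Adding 60 calendar days to 2030-10-25 gives 2030-12-24, which is the date termination becomes effective.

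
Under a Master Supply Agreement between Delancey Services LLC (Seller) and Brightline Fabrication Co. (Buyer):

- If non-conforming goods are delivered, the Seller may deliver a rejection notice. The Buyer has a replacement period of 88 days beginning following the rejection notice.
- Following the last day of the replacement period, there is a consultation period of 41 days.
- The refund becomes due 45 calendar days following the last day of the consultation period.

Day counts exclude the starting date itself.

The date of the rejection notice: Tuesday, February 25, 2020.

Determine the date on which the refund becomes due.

Adding 88 calendar days to February 25, 2020 gives May 23, 2020, which is the last day of the replacement period.
The last day of the consultation period: May 23, 2020 + 41 days = July 3, 2020.
The date on which the refund becomes due: July 3, 2020 + 45 days = August 17, 2020.

August 17, 2020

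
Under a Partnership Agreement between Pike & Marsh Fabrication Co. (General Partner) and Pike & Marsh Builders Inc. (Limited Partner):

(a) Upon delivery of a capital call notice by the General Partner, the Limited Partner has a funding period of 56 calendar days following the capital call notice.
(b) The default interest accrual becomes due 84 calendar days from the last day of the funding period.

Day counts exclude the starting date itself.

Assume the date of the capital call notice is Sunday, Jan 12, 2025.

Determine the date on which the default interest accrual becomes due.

Jun 1, 2025

Adding 56 calendar days to Jan 12, 2025 gives Mar 9, 2025, which is the last day of the funding period.
The date on which the default interest accrual becomes due: 84 calendar days after Mar 9, 2025 is Jun 1, 2025.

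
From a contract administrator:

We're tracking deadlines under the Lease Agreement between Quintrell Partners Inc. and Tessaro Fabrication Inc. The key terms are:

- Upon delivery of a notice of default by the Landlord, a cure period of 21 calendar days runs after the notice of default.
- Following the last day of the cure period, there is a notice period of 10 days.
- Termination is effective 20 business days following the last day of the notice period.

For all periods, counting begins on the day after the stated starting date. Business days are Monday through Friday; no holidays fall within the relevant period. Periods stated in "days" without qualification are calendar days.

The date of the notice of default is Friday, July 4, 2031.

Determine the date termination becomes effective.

The last day of the cure period: 21 calendar days after July 4, 2031 is July 25, 2031.
Adding 10 calendar days to July 25, 2031 gives August 4, 2031, which is the last day of the notice period.
From Monday, August 4, 2031, 20 business days (Aug 5, Aug 6, Aug 7, Aug 8, …, Aug 28, Aug 29, Sep 1, skipping weekends) brings us to Monday, September 1, 2031, which is the date termination becomes effective.

September 1, 2031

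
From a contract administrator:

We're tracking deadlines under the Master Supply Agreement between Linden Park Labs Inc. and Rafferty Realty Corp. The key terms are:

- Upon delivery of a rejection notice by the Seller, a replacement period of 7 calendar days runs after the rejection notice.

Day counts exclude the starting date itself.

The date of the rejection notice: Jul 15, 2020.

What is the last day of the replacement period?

The last day of the replacement period: 7 calendar days after Jul 15, 2020 is Jul 22, 2020.

Jul 22, 2020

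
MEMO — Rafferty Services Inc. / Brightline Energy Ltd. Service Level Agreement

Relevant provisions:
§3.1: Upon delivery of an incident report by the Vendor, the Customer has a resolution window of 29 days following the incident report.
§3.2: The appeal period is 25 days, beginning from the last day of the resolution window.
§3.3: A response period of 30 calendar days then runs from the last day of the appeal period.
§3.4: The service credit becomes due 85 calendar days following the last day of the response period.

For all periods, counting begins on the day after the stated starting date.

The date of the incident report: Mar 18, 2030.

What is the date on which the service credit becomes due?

Sep 3, 2030

Adding 29 calendar days to Mar 18, 2030 gives Apr 16, 2030, which is the last day of the resolution window.
The last day of the appeal period: Apr 16, 2030 + 25 days = May 11, 2030.
The last day of the response period: 30 calendar days after May 11, 2030 is Jun 10, 2030.
The date on which the service credit becomes due: Jun 10, 2030 + 85 days = Sep 3, 2030.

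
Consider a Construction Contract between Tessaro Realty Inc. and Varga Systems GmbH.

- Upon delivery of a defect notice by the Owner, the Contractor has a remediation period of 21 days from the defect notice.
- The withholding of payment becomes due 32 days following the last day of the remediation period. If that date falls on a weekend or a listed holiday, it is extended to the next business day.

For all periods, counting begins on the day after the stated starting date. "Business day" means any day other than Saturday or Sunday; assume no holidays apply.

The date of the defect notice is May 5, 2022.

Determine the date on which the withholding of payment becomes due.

Jun 27, 2022

The last day of the remediation period: 21 calendar days after May 5, 2022 is May 26, 2022.
The date on which the withholding of payment becomes due: 32 calendar days after May 26, 2022 is Jun 27, 2022. Jun 27, 2022 is a Monday, so no roll-forward applies.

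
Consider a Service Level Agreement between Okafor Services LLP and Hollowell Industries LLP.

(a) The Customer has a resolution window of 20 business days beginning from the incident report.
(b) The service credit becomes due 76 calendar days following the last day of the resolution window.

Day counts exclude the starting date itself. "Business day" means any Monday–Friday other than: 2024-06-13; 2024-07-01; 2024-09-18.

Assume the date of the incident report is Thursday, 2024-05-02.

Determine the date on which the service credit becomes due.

2024-08-14

From Thursday, 2024-05-02, 20 business days (May 3, May 6, May 7, May 8, …, May 28, May 29, May 30, skipping weekends) brings us to Thursday, 2024-05-30, which is the last day of the resolution window.
The date on which the service credit becomes due: 76 calendar days after 2024-05-30 is 2024-08-14.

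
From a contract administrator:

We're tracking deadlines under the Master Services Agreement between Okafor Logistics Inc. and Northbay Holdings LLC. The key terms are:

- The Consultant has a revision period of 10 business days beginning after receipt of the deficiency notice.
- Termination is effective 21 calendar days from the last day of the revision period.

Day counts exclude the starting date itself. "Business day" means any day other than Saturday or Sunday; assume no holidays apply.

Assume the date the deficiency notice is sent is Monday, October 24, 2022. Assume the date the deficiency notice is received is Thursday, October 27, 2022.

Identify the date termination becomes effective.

December 1, 2022

From Thursday, October 27, 2022, 10 business days (Oct 28, Oct 31, Nov 1, Nov 2, Nov 3, Nov 4, Nov 7, Nov 8, Nov 9, Nov 10, skipping weekends) brings us to Thursday, November 10, 2022, which is the last day of the revision period.
The date termination becomes effective: November 10, 2022 + 21 days = December 1, 2022.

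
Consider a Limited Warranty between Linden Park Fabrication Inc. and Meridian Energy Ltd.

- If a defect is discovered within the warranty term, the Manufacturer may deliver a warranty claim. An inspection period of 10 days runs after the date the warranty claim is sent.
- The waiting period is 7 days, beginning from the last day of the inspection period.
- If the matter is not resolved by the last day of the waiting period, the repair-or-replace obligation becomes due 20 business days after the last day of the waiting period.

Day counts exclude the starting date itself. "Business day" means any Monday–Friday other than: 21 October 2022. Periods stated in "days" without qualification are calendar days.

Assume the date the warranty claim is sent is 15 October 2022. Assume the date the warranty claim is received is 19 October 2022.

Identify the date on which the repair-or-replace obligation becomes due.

The last day of the inspection period: 10 calendar days after 15 October 2022 is 25 October 2022.
The last day of the waiting period: 25 October 2022 + 7 days = 1 November 2022.
From Tuesday, 1 November 2022, 20 business days (Nov 2, Nov 3, Nov 4, Nov 7, …, Nov 25, Nov 28, Nov 29, skipping weekends) brings us to Tuesday, 29 November 2022, which is the date on which the repair-or-replace obligation becomes due.

29 November 2022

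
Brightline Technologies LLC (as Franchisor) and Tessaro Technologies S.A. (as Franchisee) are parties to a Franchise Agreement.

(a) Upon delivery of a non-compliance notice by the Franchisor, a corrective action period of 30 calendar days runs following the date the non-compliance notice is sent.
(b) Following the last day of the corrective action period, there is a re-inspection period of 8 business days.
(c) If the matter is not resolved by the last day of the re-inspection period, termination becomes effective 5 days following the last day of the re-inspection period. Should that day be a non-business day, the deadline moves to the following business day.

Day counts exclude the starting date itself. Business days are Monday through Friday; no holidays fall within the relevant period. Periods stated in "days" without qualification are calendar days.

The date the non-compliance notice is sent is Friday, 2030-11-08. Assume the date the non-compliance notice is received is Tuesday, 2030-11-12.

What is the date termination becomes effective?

2030-12-23

The last day of the corrective action period: 30 calendar days after 2030-11-08 is 2030-12-08.
The last day of the re-inspection period: 8 business days after Sunday, 2030-12-08, skipping weekends — Dec 9, Dec 10, Dec 11, Dec 12, Dec 13, Dec 16, Dec 17, Dec 18 — lands on Wednesday, 2030-12-18.
The date termination becomes effective: 2030-12-18 + 5 days = 2030-12-23. 2030-12-23 is a Monday, so no roll-forward applies.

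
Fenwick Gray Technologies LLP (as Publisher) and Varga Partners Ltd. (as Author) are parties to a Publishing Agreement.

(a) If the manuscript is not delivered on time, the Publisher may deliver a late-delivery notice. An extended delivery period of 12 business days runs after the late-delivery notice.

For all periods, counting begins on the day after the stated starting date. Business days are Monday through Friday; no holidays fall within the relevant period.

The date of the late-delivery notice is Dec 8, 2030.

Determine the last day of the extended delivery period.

Dec 24, 2030

From Sunday, Dec 8, 2030, 12 business days (Dec 9, Dec 10, Dec 11, Dec 12, …, Dec 20, Dec 23, Dec 24, skipping weekends) brings us to Tuesday, Dec 24, 2030, which is the last day of the extended delivery period.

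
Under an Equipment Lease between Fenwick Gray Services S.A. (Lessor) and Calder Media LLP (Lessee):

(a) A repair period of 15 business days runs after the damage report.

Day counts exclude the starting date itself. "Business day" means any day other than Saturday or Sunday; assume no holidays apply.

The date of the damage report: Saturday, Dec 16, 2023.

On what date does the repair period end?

Jan 5, 2024

The last day of the repair period: counting 15 business days from Saturday, Dec 16, 2023 (Dec 18, Dec 19, Dec 20, Dec 21, …, Jan 3, Jan 4, Jan 5, skipping weekends) reaches Friday, Jan 5, 2024.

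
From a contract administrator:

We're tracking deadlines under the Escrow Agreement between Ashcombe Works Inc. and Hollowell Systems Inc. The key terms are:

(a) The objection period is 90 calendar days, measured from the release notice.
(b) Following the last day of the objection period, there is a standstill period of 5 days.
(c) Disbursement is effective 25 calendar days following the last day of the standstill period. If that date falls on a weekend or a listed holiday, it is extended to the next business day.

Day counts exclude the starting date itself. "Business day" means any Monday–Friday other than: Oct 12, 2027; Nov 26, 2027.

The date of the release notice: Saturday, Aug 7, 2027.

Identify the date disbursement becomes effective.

The last day of the objection period: Aug 7, 2027 + 90 days = Nov 5, 2027.
Adding 5 calendar days to Nov 5, 2027 gives Nov 10, 2027, which is the last day of the standstill period.
Adding 25 calendar days to Nov 10, 2027 gives Dec 5, 2027, which is the date disbursement becomes effective. That falls on a Sunday, so it rolls to the next business day, Monday, Dec 6, 2027.

Dec 6, 2027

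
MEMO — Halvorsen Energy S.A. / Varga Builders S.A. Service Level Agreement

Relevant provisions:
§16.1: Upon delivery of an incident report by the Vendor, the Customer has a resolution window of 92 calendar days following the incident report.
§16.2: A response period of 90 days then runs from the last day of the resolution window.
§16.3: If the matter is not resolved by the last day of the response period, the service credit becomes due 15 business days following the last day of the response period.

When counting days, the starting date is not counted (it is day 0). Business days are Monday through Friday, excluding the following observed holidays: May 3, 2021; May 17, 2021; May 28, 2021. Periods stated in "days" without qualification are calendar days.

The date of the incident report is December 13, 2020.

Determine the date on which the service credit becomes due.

Adding 92 calendar days to December 13, 2020 gives March 15, 2021, which is the last day of the resolution window.
Adding 90 calendar days to March 15, 2021 gives June 13, 2021, which is the last day of the response period.
The date on which the service credit becomes due: counting 15 business days from Sunday, June 13, 2021 (Jun 14, Jun 15, Jun 16, Jun 17, …, Jun 30, Jul 1, Jul 2, skipping weekends) reaches Friday, July 2, 2021.

July 2, 2021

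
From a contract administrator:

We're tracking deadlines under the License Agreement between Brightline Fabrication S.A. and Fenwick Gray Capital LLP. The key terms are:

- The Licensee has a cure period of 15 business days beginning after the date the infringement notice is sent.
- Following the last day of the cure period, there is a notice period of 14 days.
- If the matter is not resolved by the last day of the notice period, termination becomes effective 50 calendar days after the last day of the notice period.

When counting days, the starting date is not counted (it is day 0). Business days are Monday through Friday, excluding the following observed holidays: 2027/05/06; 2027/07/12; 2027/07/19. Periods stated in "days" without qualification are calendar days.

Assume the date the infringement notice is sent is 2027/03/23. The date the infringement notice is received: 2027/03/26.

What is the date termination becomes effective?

2027/06/16

The last day of the cure period: counting 15 business days from Tuesday, 2027/03/23 (Mar 24, Mar 25, Mar 26, Mar 29, …, Apr 9, Apr 12, Apr 13, skipping weekends) reaches Tuesday, 2027/04/13.
The last day of the notice period: 14 calendar days after 2027/04/13 is 2027/04/27.
The date termination becomes effective: 50 calendar days after 2027/04/27 is 2027/06/16.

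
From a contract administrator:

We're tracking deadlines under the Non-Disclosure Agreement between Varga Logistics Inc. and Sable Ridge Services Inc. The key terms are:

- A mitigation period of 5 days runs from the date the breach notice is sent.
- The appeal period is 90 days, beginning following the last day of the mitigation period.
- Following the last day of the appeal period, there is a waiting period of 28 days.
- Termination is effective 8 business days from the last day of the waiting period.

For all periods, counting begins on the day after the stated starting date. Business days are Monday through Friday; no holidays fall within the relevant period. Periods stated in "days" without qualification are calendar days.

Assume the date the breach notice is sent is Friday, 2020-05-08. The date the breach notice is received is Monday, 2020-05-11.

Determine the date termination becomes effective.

2020-09-18

The last day of the mitigation period: 2020-05-08 + 5 days = 2020-05-13.
Adding 90 calendar days to 2020-05-13 gives 2020-08-11, which is the last day of the appeal period.
Adding 28 calendar days to 2020-08-11 gives 2020-09-08, which is the last day of the waiting period.
The date termination becomes effective: counting 8 business days from Tuesday, 2020-09-08 (Sep 9, Sep 10, Sep 11, Sep 14, Sep 15, Sep 16, Sep 17, Sep 18, skipping weekends) reaches Friday, 2020-09-18.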